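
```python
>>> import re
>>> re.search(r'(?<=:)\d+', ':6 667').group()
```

'6'

The `(?=…)`/`(?<=…)` assertion just peeks at neighbouring text; it doesn't advance the match position.
`re.search` scans for the first position where the pattern succeeds.
The match spans [1:2] → '6'.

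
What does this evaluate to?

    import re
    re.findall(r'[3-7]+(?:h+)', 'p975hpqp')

['75h']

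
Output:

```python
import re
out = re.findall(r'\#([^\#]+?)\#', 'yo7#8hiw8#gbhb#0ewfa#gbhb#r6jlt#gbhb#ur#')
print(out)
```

With a single group, `findall` returns only what that group captured — 4 items.

['8hiw8', '0ewfa', 'r6jlt', 'ur']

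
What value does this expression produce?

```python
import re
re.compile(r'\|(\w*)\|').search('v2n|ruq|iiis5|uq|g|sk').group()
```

'|ruq|'

Unlike `match`, `search` isn't anchored — it looks for the pattern anywhere in the string.
The match spans [3:8] → '|ruq|'.
Captured: group 1 = 'ruq'.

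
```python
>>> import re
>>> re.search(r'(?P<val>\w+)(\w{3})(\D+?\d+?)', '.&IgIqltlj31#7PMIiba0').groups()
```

('IgIqltl', 'j31', '#7')

The pattern matches one or more of a word character (captured as 'val'); then exactly 3 of a word character (captured); then one or more of a non-digit (lazy), then one or more of a digit (lazy) (captured).
Unlike `match`, `search` isn't anchored — it looks for the pattern anywhere in the string.
The match spans [2:14] → 'IgIqltlj31#7'.
Captured: group 1 = 'IgIqltl', group 2 = 'j31', group 3 = '#7'.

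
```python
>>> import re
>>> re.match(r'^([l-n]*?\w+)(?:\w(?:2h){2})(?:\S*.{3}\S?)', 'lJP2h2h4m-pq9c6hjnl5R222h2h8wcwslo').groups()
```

('lJ',)

The match spans [0:34] → 'lJP2h2h4m-pq9c6hjnl5R222h2h8wcwslo'.
Captured: group 1 = 'lJ'.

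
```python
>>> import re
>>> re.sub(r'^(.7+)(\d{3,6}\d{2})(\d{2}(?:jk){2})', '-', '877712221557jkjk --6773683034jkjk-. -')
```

'- --6773683034jkjk-. -'

This matches anchored at the start of the string; then any character, then one or more of the literal '7' (captured); then 3 to 6 of a digit, then exactly 2 of a digit (captured); then exactly 2 of a digit, then the literal 'jk' repeated 2 times (captured).
Every occurrence is swapped for '-'.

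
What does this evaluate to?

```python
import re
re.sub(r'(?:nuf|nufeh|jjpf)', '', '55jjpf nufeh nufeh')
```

'55 eh eh'

Branches in `(...|...)` are attempted left-to-right; the first branch that allows the whole pattern to succeed is taken.
Matches: at [2:6] → 'jjpf'; at [7:10] → 'nuf'; at [13:16] → 'nuf'.
`sub` substitutes '' at each match site.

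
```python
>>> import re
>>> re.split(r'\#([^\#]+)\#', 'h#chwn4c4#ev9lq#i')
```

Matches to split on: at [1:10] → '#chwn4c4#'.
`re.split` interleaves the captured-group text with the surrounding fragments.

['h', 'chwn4c4', 'ev9lq#i']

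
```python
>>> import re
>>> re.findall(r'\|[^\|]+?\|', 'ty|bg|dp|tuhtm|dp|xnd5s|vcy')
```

With no groups in the pattern, `findall` gives back each whole match — 3 here.

['|bg|', '|tuhtm|', '|xnd5s|']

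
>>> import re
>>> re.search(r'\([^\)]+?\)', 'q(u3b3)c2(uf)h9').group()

The match spans [1:7] → '(u3b3)'.

'(u3b3)'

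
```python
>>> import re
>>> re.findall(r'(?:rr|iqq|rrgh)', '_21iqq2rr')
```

Walking the string: at [3:6] → 'iqq'; at [7:9] → 'rr'.
Since nothing is captured, `findall` lists the 2 matched substrings directly.

['iqq', 'rr']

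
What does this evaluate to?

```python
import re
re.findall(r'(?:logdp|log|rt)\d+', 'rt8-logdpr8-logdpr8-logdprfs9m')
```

['rt8']

Matches: at [0:3] → 'rt8'.
`findall` yields the raw match text (1 of them) because the pattern has no groups.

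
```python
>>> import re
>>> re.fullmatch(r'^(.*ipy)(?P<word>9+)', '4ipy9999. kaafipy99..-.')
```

None

`re.fullmatch` requires the pattern to consume the entire string.
Here there's no way to consume every character, so the call returns None.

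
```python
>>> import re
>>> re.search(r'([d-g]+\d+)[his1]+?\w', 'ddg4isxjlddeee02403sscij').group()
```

'ddg4is'

With the lazy modifier that quantifier settles for the fewest repetitions that let the rest of the pattern succeed (the atoms after it are unaffected and can still be greedy).
The match spans [0:6] → 'ddg4is'.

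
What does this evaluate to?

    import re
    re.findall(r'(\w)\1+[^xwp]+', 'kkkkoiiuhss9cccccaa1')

After group 1 captures some text, `\1` only succeeds where that same text appears again.
Because there's exactly one group, `findall` drops the full match and keeps group 1 from the one hit.

['k']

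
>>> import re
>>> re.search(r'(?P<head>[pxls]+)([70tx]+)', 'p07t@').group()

'p07t'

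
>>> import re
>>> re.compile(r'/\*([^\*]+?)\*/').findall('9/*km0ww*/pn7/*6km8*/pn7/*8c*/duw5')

['km0ww', '6km8', '8c']

Because there's exactly one group, `findall` drops the full match and keeps group 1 from each hit.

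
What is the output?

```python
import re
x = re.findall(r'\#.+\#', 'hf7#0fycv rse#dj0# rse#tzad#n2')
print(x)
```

Walking the string: at [3:28] → '#0fycv rse#dj0# rse#tzad#'.
Since nothing is captured, `findall` lists the 1 matched substring directly.

['#0fycv rse#dj0# rse#tzad#']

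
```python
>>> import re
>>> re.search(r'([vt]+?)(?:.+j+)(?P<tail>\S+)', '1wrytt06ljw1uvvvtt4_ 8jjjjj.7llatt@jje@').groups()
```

This matches one or more of one of [vt] (lazy) (captured); then one or more of any character, then one or more of the literal 'j' (non-capturing group); then one or more of a non-whitespace character (captured as 'tail').
Unlike `match`, `search` isn't anchored — it looks for the pattern anywhere in the string.
The match spans [4:39] → 'tt06ljw1uvvvtt4_ 8jjjjj.7llatt@jje@'.
Captured: group 1 = 't', group 2 = 'e@'.

('t', 'e@')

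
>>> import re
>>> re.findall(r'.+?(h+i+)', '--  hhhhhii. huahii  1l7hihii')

The pattern matches one or more of any character (lazy); then one or more of the literal 'h', then one or more of the literal 'i' (captured).
Walking the string: at [0:11] match '--  hhhhhii', group 1 = 'hhhhhii'; at [11:19] match '. huahii', group 1 = 'hii'; at [19:26] match '  1l7hi', group 1 = 'hi'.
With a single group, `findall` returns only what that group captured — 3 items.

['hhhhhii', 'hii', 'hi']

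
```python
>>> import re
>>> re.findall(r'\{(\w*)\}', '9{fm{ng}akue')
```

['ng']

Because there's exactly one group, `findall` drops the full match and keeps group 1 from the one hit.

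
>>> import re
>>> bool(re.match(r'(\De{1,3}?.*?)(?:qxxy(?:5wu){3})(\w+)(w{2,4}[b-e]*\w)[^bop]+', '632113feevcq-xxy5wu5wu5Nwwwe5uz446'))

`re.match` only tries the pattern at the start of the string.
Here the string doesn't start with a match, so the call returns None, and `bool(None)` is False.

False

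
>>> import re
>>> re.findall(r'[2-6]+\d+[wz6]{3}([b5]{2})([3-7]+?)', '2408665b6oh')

[]

`findall` packs the 2 group values into a tuple for every match.
Nothing in the string satisfies the pattern, so the list is empty.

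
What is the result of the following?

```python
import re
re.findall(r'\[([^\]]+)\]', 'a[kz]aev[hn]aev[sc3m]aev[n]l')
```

`findall` collects group 1 from each match (4 total).

['kz', 'hn', 'sc3m', 'n']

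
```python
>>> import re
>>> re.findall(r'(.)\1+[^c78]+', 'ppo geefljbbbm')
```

['p']

`\1` is not a pattern — it's the concrete string captured by group 1, re-applied verbatim.
Matches: at [0:14] match 'ppo geefljbbbm', group 1 = 'p'.
One capturing group, so `findall` returns just the captured substring from the one match — 1 in all.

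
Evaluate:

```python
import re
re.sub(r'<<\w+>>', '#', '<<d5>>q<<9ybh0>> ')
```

'#q# '

`sub` substitutes '#' at each match site.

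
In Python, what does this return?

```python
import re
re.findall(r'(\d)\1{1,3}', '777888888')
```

['7', '8', '8']

`\1` is not a pattern — it's the concrete string captured by group 1, re-applied verbatim.
Walking the string: at [0:3] match '777', group 1 = '7'; at [3:7] match '8888', group 1 = '8'; at [7:9] match '88', group 1 = '8'.
With a single group, `findall` returns only what that group captured — 3 items.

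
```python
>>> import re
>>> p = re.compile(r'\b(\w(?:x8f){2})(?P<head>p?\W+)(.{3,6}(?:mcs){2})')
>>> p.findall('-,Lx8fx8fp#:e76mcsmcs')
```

[('Lx8fx8f', 'p#:', 'e76mcsmcs')]

Pattern: a word boundary (`\b`, zero-width); then a word character, then the literal 'x8f' repeated 2 times (captured); then optionally the literal 'p', then one or more of a non-word character (captured as 'head'); then 3 to 6 of any character, then the literal 'mcs' repeated 2 times (captured).
Multiple groups make `findall` return tuples — one 3-tuple for the one match.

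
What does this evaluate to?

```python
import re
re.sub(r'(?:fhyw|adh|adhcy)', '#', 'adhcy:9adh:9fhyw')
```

Branches in `(...|...)` are attempted left-to-right; the first branch that allows the whole pattern to succeed is taken.
Each match is replaced by '#'.

'#cy:9#:9#'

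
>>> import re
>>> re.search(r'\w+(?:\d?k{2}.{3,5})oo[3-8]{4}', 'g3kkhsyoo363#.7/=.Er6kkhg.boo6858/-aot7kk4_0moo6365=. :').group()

This matches one or more of a word character; then optionally a digit, then exactly 2 of the literal 'k', then 3 to 5 of any character (non-capturing group); then the literal 'oo', then exactly 4 of a character in [3-8].
`search` walks the string left to right and returns the first match it finds.
The match spans [18:33] → 'Er6kkhg.boo6858'.

'Er6kkhg.boo6858'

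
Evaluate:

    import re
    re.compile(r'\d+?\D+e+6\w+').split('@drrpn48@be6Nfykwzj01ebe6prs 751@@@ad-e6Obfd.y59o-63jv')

This matches one or more of a digit (lazy); then one or more of a non-digit; then one or more of a literal 'e', then the literal '6'; then one or more of a word character.
Matches to split on: at [6:28] → '48@be6Nfykwzj01ebe6prs'; at [29:44] → '751@@@ad-e6Obfd'.
Splitting on the pattern gives 3 pieces.

['@drrpn', ' ', '.y59o-63jv']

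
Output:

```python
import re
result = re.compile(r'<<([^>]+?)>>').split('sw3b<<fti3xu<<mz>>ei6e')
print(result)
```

With a capturing group present, the delimiter's captured portion is kept in the result list.

['sw3b', 'fti3xu<<mz', 'ei6e']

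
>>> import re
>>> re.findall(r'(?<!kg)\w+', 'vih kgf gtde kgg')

['vih', 'kgf', 'gtde', 'kgg']

The negative lookaround is zero-width — it rules out positions where the adjacent text would match, without consuming anything.
Scanning left to right: at [0:3] → 'vih'; at [4:7] → 'kgf'; at [8:12] → 'gtde'; at [13:16] → 'kgg'.
With no groups in the pattern, `findall` gives back each whole match — 4 here.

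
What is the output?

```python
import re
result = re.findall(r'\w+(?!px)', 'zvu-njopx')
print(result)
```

['zvu', 'njopx']

The negative lookaround is zero-width — it rules out positions where the adjacent text would match, without consuming anything.
Matches: at [0:3] → 'zvu'; at [4:9] → 'njopx'.
No capturing groups, so `findall` returns the 2 full match strings.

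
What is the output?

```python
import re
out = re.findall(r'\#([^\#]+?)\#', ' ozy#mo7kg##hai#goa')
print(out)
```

['mo7kg', 'hai']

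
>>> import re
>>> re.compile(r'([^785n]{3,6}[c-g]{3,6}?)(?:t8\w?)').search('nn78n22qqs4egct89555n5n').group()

The pattern matches 3 to 6 of any character except [785n], then 3 to 6 of a character in [c-g] (lazy) (captured); then the literal 't8', then optionally a word character (non-capturing group).
Unlike `match`, `search` isn't anchored — it looks for the pattern anywhere in the string.
The match spans [5:17] → '22qqs4egct89'.
Captured: group 1 = '22qqs4egc'.

'22qqs4egct89'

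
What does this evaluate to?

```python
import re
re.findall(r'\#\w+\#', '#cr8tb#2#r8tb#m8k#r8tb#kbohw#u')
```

['#cr8tb#', '#r8tb#', '#r8tb#']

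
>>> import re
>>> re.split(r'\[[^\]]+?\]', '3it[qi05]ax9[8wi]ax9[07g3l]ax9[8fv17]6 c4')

['3it', 'ax9', 'ax9', 'ax9', '6 c4']

Matches to split on: at [3:9] → '[qi05]'; at [12:17] → '[8wi]'; at [20:27] → '[07g3l]'; at [30:37] → '[8fv17]'.
`split` removes every match and returns the 5 fragments in between.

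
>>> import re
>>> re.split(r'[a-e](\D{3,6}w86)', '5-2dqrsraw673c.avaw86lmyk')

['5-2dqrsraw673', '.avaw86', 'lmyk']

This matches a character in [a-e]; then 3 to 6 of a non-digit, then the literal 'w86' (captured).
Matches to split on: at [13:21] → 'c.avaw86'.
Because the pattern has a capturing group, `split` also inserts each captured text between the pieces.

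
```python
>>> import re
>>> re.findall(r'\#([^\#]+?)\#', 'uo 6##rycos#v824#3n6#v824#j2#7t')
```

['rycos', '3n6', 'j2']

Walking the string: at [5:12] match '#rycos#', group 1 = 'rycos'; at [16:21] match '#3n6#', group 1 = '3n6'; at [25:29] match '#j2#', group 1 = 'j2'.
`findall` collects group 1 from each match (3 total).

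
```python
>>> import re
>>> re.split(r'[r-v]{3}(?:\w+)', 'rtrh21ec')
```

['', '']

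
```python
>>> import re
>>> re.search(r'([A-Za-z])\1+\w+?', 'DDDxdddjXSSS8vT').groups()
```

After group 1 captures some text, `\1` only succeeds where that same text appears again.
Unlike `match`, `search` isn't anchored — it looks for the pattern anywhere in the string.
The match spans [0:4] → 'DDDx'.
Captured: group 1 = 'D'.

('D',)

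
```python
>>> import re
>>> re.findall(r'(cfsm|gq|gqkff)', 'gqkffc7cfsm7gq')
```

['gq', 'cfsm', 'gq']

`|` is ordered: at each position the engine commits to the first alternative that works.
With a single group, `findall` returns only what that group captured — 3 items.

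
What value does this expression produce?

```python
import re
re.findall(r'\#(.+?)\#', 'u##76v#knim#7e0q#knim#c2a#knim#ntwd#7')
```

['#76v', '7e0q', 'c2a', 'ntwd']

With the lazy modifier that quantifier settles for the fewest repetitions that let the rest of the pattern succeed (the atoms after it are unaffected and can still be greedy).
Because there's exactly one group, `findall` drops the full match and keeps group 1 from each hit.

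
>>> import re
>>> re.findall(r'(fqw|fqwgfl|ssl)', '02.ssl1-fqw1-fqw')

['ssl', 'fqw', 'fqw']

`findall` collects group 1 from each match (3 total).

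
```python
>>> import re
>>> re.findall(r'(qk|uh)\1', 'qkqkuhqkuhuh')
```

`\1` is not a pattern — it's the concrete string captured by group 1, re-applied verbatim.
With a single group, `findall` returns only what that group captured — 2 items.

['qk', 'uh']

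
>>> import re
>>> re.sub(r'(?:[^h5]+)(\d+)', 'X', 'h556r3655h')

'h55Xh'

This matches one or more of any character except [h5] (non-capturing group); then one or more of a digit (captured).
Matches: at [3:9] → '6r3655'.
Each match is replaced by 'X'.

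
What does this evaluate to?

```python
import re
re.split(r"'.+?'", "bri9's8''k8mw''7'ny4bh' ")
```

['bri9', '', '', "ny4bh' "]

Matches to split on: at [4:8] → "'s8'"; at [8:14] → "'k8mw'"; at [14:17] → "'7'".
Splitting on the pattern gives 4 pieces.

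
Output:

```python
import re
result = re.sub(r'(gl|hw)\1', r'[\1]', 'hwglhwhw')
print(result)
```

`\1` has to match the exact text group 1 already captured.
Each match is replaced using the text its own group 1 captured.

hwgl[hw]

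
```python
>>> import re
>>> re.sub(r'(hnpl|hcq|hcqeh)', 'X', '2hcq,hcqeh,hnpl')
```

'2X,Xeh,X'

`|` is ordered: at each position the engine commits to the first alternative that works.
Matches: at [1:4] → 'hcq'; at [5:8] → 'hcq'; at [11:15] → 'hnpl'.
Every occurrence is swapped for 'X'.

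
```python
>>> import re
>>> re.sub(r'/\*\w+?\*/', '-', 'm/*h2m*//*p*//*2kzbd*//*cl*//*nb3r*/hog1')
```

Each match is replaced by '-'.

'm-----hog1'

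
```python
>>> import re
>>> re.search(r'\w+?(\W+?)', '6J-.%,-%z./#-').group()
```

'6J-'

Pattern: one or more of a word character (lazy); then one or more of a non-word character (lazy) (captured).
A non-greedy quantifier consumes as few characters as it can — just enough that the remainder of the pattern still matches from where it stops; whatever follows it matches normally.
Unlike `match`, `search` isn't anchored — it looks for the pattern anywhere in the string.
The match spans [0:3] → '6J-'.
Captured: group 1 = '-'.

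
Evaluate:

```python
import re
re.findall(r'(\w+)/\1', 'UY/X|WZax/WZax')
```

`\1` is not a pattern — it's the concrete string captured by group 1, re-applied verbatim.
`findall` collects group 1 from the one match (1 total).

['WZax']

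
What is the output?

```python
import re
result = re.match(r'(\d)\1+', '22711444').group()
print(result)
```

22

The backreference `\1` re-matches whatever the first group consumed, character for character.
With `match`, the pattern is implicitly anchored at the beginning.
The match spans [0:2] → '22'.
Captured: group 1 = '2'.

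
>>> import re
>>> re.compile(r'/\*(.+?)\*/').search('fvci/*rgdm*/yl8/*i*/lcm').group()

Lazy quantifiers expand one character at a time until the remainder of the pattern can match.
The match spans [4:12] → '/*rgdm*/'.

'/*rgdm*/'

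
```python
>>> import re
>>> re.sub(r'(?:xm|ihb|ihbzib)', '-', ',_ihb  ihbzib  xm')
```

Alternation tries branches left to right and keeps the first one that lets the overall match succeed at that position.
Matches: at [2:5] → 'ihb'; at [7:10] → 'ihb'; at [15:17] → 'xm'.
`sub` substitutes '-' at each match site.

',_-  -zib  -'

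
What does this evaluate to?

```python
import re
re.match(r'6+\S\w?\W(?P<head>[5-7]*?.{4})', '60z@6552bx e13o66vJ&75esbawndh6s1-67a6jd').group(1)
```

'6552'

The match spans [0:8] → '60z@6552'.
Captured: group 1 = '6552'.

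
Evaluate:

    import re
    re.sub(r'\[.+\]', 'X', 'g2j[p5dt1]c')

'g2jXc'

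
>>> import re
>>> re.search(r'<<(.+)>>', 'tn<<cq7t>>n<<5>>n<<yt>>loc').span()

(2, 23)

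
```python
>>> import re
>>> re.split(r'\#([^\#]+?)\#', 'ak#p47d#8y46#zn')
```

Matches to split on: at [2:8] → '#p47d#'.
`re.split` interleaves the captured-group text with the surrounding fragments.

['ak', 'p47d', '8y46#zn']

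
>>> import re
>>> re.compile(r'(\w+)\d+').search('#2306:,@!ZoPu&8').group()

'2306'

The pattern matches one or more of a word character (captured); then one or more of a digit.
`search` walks the string left to right and returns the first match it finds.
The match spans [1:5] → '2306'.
Captured: group 1 = '230'.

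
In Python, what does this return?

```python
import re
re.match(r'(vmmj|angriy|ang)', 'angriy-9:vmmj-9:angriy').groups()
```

('angriy',)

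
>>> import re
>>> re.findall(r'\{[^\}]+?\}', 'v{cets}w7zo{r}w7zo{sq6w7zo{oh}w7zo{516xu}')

Walking the string: at [1:7] → '{cets}'; at [11:14] → '{r}'; at [18:30] → '{sq6w7zo{oh}'; at [34:41] → '{516xu}'.
`findall` yields the raw match text (4 of them) because the pattern has no groups.

['{cets}', '{r}', '{sq6w7zo{oh}', '{516xu}']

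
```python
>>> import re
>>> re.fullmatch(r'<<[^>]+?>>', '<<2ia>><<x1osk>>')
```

None

`fullmatch` succeeds only if the pattern covers the string from start to end.
Here the string isn't matched end-to-end, so the call returns None.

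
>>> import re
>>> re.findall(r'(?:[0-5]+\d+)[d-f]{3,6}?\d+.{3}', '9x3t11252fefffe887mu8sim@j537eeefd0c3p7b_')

['11252fefffe887mu8', '537eeefd0c3p']

The pattern matches one or more of a character in [0-5], then one or more of a digit (non-capturing group); then 3 to 6 of a character in [d-f] (lazy), then one or more of a digit, then exactly 3 of any character.
Walking the string: at [4:21] → '11252fefffe887mu8'; at [26:38] → '537eeefd0c3p'.
Since nothing is captured, `findall` lists the 2 matched substrings directly.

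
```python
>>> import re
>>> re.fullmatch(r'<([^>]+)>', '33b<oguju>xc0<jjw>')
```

None

`re.fullmatch` is like wrapping the pattern in `^…$` (in single-line mode).
Here the string isn't matched end-to-end, so the call returns None.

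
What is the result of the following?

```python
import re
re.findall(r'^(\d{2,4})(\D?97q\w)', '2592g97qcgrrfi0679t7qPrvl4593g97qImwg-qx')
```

Pattern: anchored at the start of the string; then 2 to 4 of a digit (captured); then optionally a non-digit, then the literal '97q', then a word character (captured).
Scanning left to right: at [0:9] match '2592g97qc', groups = ('2592', 'g97qc').
`findall` packs the 2 group values into a tuple for every match.

[('2592', 'g97qc')]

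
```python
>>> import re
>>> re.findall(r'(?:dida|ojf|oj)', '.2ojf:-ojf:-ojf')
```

['ojf', 'ojf', 'ojf']

Branches in `(...|...)` are attempted left-to-right; the first branch that allows the whole pattern to succeed is taken.
Matches: at [2:5] → 'ojf'; at [7:10] → 'ojf'; at [12:15] → 'ojf'.
With no groups in the pattern, `findall` gives back each whole match — 3 here.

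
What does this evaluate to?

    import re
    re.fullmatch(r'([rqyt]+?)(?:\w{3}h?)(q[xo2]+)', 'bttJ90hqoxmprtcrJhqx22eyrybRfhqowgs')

None

This matches one or more of one of [rqyt] (lazy) (captured); then exactly 3 of a word character, then optionally the literal 'h' (non-capturing group); then a literal 'q', then one or more of one of [xo2] (captured).
`re.fullmatch` is like wrapping the pattern in `^…$` (in single-line mode).
Here the string isn't matched end-to-end, so the call returns None.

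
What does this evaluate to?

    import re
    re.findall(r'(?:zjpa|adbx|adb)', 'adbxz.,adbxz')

['adbx', 'adbx']

Branches in `(...|...)` are attempted left-to-right; the first branch that allows the whole pattern to succeed is taken.
Matches: at [0:4] → 'adbx'; at [7:11] → 'adbx'.
With no groups in the pattern, `findall` gives back each whole match — 2 here.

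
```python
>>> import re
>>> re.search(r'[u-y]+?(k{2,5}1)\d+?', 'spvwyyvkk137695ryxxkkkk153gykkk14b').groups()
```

Pattern: one or more of a character in [u-y] (lazy); then 2 to 5 of the literal 'k', then a literal '1' (captured); then one or more of a digit (lazy).
Lazy quantifiers expand one character at a time until the remainder of the pattern can match.
`re.search` tries every starting position until one works.
The match spans [2:11] → 'vwyyvkk13'.
Captured: group 1 = 'kk1'.

('kk1',)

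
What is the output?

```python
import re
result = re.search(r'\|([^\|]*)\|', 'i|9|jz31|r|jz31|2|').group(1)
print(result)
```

9

Unlike `match`, `search` isn't anchored — it looks for the pattern anywhere in the string.
The match spans [1:4] → '|9|'.
Captured: group 1 = '9'.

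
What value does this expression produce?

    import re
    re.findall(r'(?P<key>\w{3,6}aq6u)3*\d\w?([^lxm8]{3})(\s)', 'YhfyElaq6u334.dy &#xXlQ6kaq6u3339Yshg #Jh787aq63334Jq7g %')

[('YhfyElaq6u', '.dy', ' '), ('xXlQ6kaq6u', 'shg', ' ')]

Pattern: 3 to 6 of a word character, then the literal 'aq', then the literal '6u' (captured as 'key'); then zero or more of the literal '3', then a digit, then optionally a word character; then exactly 3 of any character except [lxm8] (captured); then whitespace (captured).
Scanning left to right: at [0:17] match 'YhfyElaq6u334.dy ', groups = ('YhfyElaq6u', '.dy', ' '); at [19:38] match 'xXlQ6kaq6u3339Yshg ', groups = ('xXlQ6kaq6u', 'shg', ' ').
3 groups means each result is a tuple of 3 captured strings — 2 here.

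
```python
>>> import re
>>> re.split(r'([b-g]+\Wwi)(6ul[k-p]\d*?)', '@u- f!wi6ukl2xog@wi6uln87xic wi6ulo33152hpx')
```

['@u- f!wi6ukl2xo', 'g@wi', '6uln', '87xi', 'c wi', '6ulo', '33152hpx']

Pattern: one or more of a character in [b-g], then a non-word character, then the literal 'wi' (captured); then the literal '6ul', then a character in [k-p], then zero or more of a digit (lazy) (captured).
With the lazy modifier that quantifier settles for the fewest repetitions that let the rest of the pattern succeed (the atoms after it are unaffected and can still be greedy).
Matches to split on: at [15:23] → 'g@wi6uln'; at [27:35] → 'c wi6ulo'.
Because the pattern has a capturing group, `split` also inserts each captured text between the pieces.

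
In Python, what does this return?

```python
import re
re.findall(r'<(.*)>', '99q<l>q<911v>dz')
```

Because there's exactly one group, `findall` drops the full match and keeps group 1 from the one hit.

['l>q<911v']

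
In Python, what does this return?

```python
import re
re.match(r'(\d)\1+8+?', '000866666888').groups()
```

('0',)

The match spans [0:4] → '0008'.
Captured: group 1 = '0'.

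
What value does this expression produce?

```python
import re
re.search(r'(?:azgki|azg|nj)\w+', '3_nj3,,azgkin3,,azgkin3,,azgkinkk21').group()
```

'nj3'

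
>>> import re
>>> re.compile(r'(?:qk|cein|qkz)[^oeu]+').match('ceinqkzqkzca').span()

(0, 12)

`re.match` only tries the pattern at the start of the string.
The match spans [0:12] → 'ceinqkzqkzca'.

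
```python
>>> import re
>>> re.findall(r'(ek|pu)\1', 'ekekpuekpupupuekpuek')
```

The backreference `\1` re-matches whatever the first group consumed, character for character.
Scanning left to right: at [0:4] match 'ekek', group 1 = 'ek'; at [8:12] match 'pupu', group 1 = 'pu'.
`findall` collects group 1 from each match (2 total).

['ek', 'pu']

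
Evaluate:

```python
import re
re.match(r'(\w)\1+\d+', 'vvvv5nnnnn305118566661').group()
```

'vvvv5'

`\1` has to match the exact text group 1 already captured.
`re.match` only tries the pattern at the start of the string.
The match spans [0:5] → 'vvvv5'.
Captured: group 1 = 'v'.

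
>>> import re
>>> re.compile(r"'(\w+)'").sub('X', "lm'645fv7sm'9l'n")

"lmX9l'n"

Each match is replaced by 'X'.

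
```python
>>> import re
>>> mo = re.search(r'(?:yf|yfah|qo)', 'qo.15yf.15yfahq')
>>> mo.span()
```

`re.search` scans for the first position where the pattern succeeds.
The match spans [0:2] → 'qo'.

(0, 2)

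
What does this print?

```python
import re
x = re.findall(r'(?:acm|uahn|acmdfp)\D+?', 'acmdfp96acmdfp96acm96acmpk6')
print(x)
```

Walking the string: at [0:4] → 'acmd'; at [8:12] → 'acmd'; at [21:25] → 'acmp'.
No capturing groups, so `findall` returns the 3 full match strings.

['acmd', 'acmd', 'acmp']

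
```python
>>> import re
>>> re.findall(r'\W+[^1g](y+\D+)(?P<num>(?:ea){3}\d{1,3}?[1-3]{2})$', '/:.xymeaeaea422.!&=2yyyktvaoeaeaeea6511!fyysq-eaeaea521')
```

The pattern matches one or more of a non-word character, then any character except [1g]; then one or more of a literal 'y', then one or more of a non-digit (captured); then the literal 'ea' repeated 3 times, then 1 to 3 of a digit (lazy), then exactly 2 of a character in [1-3] (captured as 'num'); then anchored at the end.
With 2 capturing groups, `findall` returns a 2-tuple per match.

[('yysq-', 'eaeaea521')]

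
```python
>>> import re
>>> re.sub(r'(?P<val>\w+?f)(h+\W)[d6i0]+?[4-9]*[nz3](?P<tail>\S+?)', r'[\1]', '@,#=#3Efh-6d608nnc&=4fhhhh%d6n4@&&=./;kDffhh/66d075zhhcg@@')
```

'@,#=#[3Ef]c&=[4f]@&&=./;[kDff]hcg@@'

Pattern: one or more of a word character (lazy), then the literal 'f' (captured as 'val'); then one or more of a literal 'h', then a non-word character (captured); then one or more of one of [d6i0] (lazy), then zero or more of a character in [4-9], then one of [nz3]; then one or more of a non-whitespace character (lazy) (captured as 'tail').
With the lazy modifier that quantifier settles for the fewest repetitions that let the rest of the pattern succeed (the atoms after it are unaffected and can still be greedy).
Matches: at [5:17] → '3Efh-6d608nn'; at [20:31] → '4fhhhh%d6n4'; at [38:53] → 'kDffhh/66d075zh'.
`\1` in the replacement pulls in group 1's text for each match.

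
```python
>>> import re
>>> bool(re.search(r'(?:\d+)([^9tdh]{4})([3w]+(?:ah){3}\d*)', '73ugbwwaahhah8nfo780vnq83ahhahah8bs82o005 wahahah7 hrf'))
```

The pattern matches one or more of a digit (non-capturing group); then exactly 4 of any character except [9tdh] (captured); then one or more of one of [3w], then the literal 'ah' repeated 3 times, then zero or more of a digit (captured).
Here the pattern never matches, so the call returns None, and `bool(None)` is False.

False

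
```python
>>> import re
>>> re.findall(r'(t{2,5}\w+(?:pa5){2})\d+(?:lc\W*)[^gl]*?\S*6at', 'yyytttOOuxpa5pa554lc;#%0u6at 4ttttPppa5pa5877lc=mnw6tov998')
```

['tttOOuxpa5pa5']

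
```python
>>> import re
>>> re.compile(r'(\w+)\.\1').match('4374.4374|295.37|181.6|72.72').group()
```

The backreference `\1` re-matches whatever the first group consumed, character for character.
`re.match` only tries the pattern at the start of the string.
The match spans [0:9] → '4374.4374'.
Captured: group 1 = '4374'.

'4374.4374'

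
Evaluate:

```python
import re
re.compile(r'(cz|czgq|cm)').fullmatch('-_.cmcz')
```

None

`re.fullmatch` requires the pattern to consume the entire string.
Here the string isn't matched end-to-end, so the call returns None.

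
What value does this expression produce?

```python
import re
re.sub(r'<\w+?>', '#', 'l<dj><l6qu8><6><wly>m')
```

'l####m'

Matches: at [1:5] → '<dj>'; at [5:12] → '<l6qu8>'; at [12:15] → '<6>'; at [15:20] → '<wly>'.
Each match is replaced by '#'.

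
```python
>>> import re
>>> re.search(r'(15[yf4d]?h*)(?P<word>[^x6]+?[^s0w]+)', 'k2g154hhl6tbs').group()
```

'154hhl6tb'

This matches the literal '15', then optionally one of [yf4d], then zero or more of the literal 'h' (captured); then one or more of any character except [x6] (lazy), then one or more of any character except [s0w] (captured as 'word').
Unlike `match`, `search` isn't anchored — it looks for the pattern anywhere in the string.
The match spans [3:12] → '154hhl6tb'.
Captured: group 1 = '154hh', group 2 = 'l6tb'.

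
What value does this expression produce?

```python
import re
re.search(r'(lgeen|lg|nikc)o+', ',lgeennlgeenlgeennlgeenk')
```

`search` walks the string left to right and returns the first match it finds.
Here nothing in the string fits, so the call returns None.

None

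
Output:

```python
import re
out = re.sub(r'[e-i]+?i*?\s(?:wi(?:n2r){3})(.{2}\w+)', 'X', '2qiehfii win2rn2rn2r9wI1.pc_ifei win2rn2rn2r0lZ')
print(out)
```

2qX.pc_X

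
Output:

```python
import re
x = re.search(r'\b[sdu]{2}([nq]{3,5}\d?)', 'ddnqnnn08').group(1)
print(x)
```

This matches a word boundary (`\b`, zero-width); then exactly 2 of one of [sdu]; then 3 to 5 of one of [nq], then optionally a digit (captured).
`search` walks the string left to right and returns the first match it finds.
The match spans [0:8] → 'ddnqnnn0'.
Captured: group 1 = 'nqnnn0'.

nqnnn0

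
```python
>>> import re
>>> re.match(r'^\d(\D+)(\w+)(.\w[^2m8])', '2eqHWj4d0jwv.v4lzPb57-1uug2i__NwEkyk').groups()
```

('eqHWj', '4d0jwv', '.v4')

Pattern: anchored at the start of the string; then a digit; then one or more of a non-digit (captured); then one or more of a word character (captured); then any character, then a word character, then any character except [2m8] (captured).
`match` is anchored at position 0; if the pattern doesn't fit there, it returns None.
The match spans [0:15] → '2eqHWj4d0jwv.v4'.
Captured: group 1 = 'eqHWj', group 2 = '4d0jwv', group 3 = '.v4'.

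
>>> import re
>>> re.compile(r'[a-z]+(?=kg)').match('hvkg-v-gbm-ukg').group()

`match` is anchored at position 0; if the pattern doesn't fit there, it returns None.
The match spans [0:2] → 'hv'.

'hv'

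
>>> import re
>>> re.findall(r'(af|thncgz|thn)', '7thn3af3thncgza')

['thn', 'af', 'thncgz']

`|` is ordered: at each position the engine commits to the first alternative that works.
Scanning left to right: at [1:4] match 'thn', group 1 = 'thn'; at [5:7] match 'af', group 1 = 'af'; at [8:14] match 'thncgz', group 1 = 'thncgz'.
With a single group, `findall` returns only what that group captured — 3 items.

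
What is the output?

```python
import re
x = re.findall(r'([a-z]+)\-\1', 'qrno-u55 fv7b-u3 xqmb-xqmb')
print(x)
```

`\1` is not a pattern — it's the concrete string captured by group 1, re-applied verbatim.
Scanning left to right: at [17:26] match 'xqmb-xqmb', group 1 = 'xqmb'.
With a single group, `findall` returns only what that group captured — 1 item.

['xqmb']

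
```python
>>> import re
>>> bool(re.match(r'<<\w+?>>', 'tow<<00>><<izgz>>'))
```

`re.match` only tries the pattern at the start of the string.
Here the string doesn't start with a match, so the call returns None, and `bool(None)` is False.

False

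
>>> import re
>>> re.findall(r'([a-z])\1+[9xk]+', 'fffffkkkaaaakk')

['f', 'a']

`\1` is not a pattern — it's the concrete string captured by group 1, re-applied verbatim.
With a single group, `findall` returns only what that group captured — 2 items.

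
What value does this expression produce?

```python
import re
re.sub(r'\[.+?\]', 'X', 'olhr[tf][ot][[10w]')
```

'olhrXXX'

A non-greedy quantifier consumes as few characters as it can — just enough that the remainder of the pattern still matches from where it stops; whatever follows it matches normally.
`sub` substitutes 'X' at each match site.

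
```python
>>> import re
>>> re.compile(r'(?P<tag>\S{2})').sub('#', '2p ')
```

This matches exactly 2 of a non-whitespace character (captured as 'tag').
Every occurrence is swapped for '#'.

'# '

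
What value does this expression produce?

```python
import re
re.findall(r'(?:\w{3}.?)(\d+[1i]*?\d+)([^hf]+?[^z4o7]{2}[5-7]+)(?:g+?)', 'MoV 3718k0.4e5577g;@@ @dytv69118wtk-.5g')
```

[('3718', 'k0.4e5577'), ('69118', 'wtk-.5')]

This matches exactly 3 of a word character, then optionally any character (non-capturing group); then one or more of a digit, then zero or more of one of [1i] (lazy), then one or more of a digit (captured); then one or more of any character except [hf] (lazy), then exactly 2 of any character except [z4o7], then one or more of a character in [5-7] (captured); then one or more of a literal 'g' (lazy) (non-capturing group).
Matches: at [0:18] match 'MoV 3718k0.4e5577g', groups = ('3718', 'k0.4e5577'); at [23:39] match 'dytv69118wtk-.5g', groups = ('69118', 'wtk-.5').
Multiple groups make `findall` return tuples — one 2-tuple for each match.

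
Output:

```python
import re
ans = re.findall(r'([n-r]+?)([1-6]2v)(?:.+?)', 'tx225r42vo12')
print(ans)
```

2 groups means the one result is a tuple of 2 captured strings — 1 here.

[('r', '42v')]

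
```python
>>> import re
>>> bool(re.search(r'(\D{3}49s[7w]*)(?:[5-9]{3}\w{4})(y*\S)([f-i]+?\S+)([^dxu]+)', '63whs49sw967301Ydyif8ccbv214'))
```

The pattern matches exactly 3 of a non-digit, then the literal '49s', then zero or more of one of [7w] (captured); then exactly 3 of a character in [5-9], then exactly 4 of a word character (non-capturing group); then zero or more of the literal 'y', then a non-whitespace character (captured); then one or more of a character in [f-i] (lazy), then one or more of a non-whitespace character (captured); then one or more of any character except [dxu] (captured).
`search` walks the string left to right and returns the first match it finds.
Here the pattern never matches, so the call returns None, and `bool(None)` is False.

False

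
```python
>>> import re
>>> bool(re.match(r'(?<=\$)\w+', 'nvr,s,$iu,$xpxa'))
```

The `(?=…)`/`(?<=…)` assertion just peeks at neighbouring text; it doesn't advance the match position.
`re.match` won't scan ahead — the pattern has to work from the very first character.
Here the string doesn't start with a match, so the call returns None, and `bool(None)` is False.

False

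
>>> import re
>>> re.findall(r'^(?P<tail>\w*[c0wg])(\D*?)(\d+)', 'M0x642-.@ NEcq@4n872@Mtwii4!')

This matches anchored at the start of the string; then zero or more of a word character, then one of [c0wg] (captured as 'tail'); then zero or more of a non-digit (lazy) (captured); then one or more of a digit (captured).
Scanning left to right: at [0:6] match 'M0x642', groups = ('M0', 'x', '642').
With 3 capturing groups, `findall` returns a 3-tuple per match.

[('M0', 'x', '642')]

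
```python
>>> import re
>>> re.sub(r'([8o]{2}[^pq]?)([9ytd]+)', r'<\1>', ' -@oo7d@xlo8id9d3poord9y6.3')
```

' -@<oo7>@xl<o8i>3p<oor>6.3'

This matches exactly 2 of one of [8o], then optionally any character except [pq] (captured); then one or more of one of [9ytd] (captured).
Matches: at [3:7] → 'oo7d'; at [10:16] → 'o8id9d'; at [18:24] → 'oord9y'.
`\1` in the replacement pulls in group 1's text for each match.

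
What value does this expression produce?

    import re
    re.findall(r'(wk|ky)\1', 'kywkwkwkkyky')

['wk', 'ky']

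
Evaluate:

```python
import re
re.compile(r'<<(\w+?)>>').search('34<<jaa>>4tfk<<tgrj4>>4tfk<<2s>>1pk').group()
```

'<<jaa>>'

`re.search` scans for the first position where the pattern succeeds.
The match spans [2:9] → '<<jaa>>'.
Captured: group 1 = 'jaa'.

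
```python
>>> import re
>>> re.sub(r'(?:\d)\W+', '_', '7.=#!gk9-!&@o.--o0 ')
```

Pattern: a digit (non-capturing group); then one or more of a non-word character.
Matches: at [0:5] → '7.=#!'; at [7:12] → '9-!&@'; at [17:19] → '0 '.
`sub` substitutes '_' at each match site.

'_gk_o.--o_'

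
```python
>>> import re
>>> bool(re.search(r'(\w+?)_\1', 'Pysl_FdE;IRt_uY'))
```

A backreference is literal: `\1` must see the identical characters the first group matched.
`search` walks the string left to right and returns the first match it finds.
Here the pattern never matches, so the call returns None, and `bool(None)` is False.

False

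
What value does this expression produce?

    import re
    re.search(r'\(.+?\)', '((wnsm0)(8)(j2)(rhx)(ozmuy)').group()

`re.search` tries every starting position until one works.
The match spans [0:8] → '((wnsm0)'.

'((wnsm0)'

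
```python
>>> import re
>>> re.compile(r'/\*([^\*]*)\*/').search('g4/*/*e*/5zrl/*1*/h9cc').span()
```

(4, 9)

`re.search` tries every starting position until one works.
The match spans [4:9] → '/*e*/'.
Captured: group 1 = 'e'.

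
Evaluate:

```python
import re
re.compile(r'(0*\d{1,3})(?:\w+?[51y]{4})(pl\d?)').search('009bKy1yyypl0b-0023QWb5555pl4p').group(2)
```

Pattern: zero or more of a literal '0', then 1 to 3 of a digit (captured); then one or more of a word character (lazy), then exactly 4 of one of [51y] (non-capturing group); then the literal 'pl', then optionally a digit (captured).
`re.search` tries every starting position until one works.
The match spans [0:13] → '009bKy1yyypl0'.
Captured: group 1 = '009', group 2 = 'pl0'.

'pl0'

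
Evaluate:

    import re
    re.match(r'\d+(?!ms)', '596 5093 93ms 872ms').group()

'596'

`match` is anchored at position 0; if the pattern doesn't fit there, it returns None.
The match spans [0:3] → '596'.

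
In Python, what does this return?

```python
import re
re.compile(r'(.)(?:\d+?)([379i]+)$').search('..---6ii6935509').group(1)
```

'i'

The match spans [7:15] → 'i6935509'.
Captured: group 1 = 'i', group 2 = '9'.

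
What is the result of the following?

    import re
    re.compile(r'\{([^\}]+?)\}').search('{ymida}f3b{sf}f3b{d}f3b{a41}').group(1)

'ymida'

`re.search` tries every starting position until one works.
The match spans [0:7] → '{ymida}'.
Captured: group 1 = 'ymida'.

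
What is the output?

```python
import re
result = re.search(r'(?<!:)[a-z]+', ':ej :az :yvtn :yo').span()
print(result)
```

(2, 3)

`(?!…)`/`(?<!…)` only lets a position through if the neighbouring text does NOT match; no characters are consumed.
`re.search` tries every starting position until one works.
The match spans [2:3] → 'j'.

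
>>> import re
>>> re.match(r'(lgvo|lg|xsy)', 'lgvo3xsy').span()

Branches in `(...|...)` are attempted left-to-right; the first branch that allows the whole pattern to succeed is taken.
`match` is anchored at position 0; if the pattern doesn't fit there, it returns None.
The match spans [0:4] → 'lgvo'.
Captured: group 1 = 'lgvo'.

(0, 4)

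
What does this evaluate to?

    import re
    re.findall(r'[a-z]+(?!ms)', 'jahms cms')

Because the assertion is negative and zero-width, positions next to the forbidden text are skipped.
Scanning left to right: at [0:5] → 'jahms'; at [6:9] → 'cms'.
No capturing groups, so `findall` returns the 2 full match strings.

['jahms', 'cms']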